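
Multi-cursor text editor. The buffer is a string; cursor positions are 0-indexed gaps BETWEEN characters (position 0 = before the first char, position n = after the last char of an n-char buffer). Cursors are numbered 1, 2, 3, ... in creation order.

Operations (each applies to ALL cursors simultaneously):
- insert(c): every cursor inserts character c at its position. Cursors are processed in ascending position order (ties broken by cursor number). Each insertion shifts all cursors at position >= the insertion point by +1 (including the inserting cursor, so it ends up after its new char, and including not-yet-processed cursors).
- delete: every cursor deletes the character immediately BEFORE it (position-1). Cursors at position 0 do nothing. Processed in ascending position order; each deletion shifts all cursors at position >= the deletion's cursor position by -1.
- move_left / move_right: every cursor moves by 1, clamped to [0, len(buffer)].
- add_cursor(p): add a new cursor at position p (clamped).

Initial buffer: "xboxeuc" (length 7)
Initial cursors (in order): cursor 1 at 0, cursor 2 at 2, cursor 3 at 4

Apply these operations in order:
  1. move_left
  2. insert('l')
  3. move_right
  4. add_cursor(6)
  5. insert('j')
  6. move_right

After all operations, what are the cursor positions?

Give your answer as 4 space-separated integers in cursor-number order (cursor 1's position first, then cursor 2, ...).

Answer: 4 7 12 10

Derivation:
After op 1 (move_left): buffer="xboxeuc" (len 7), cursors c1@0 c2@1 c3@3, authorship .......
After op 2 (insert('l')): buffer="lxlbolxeuc" (len 10), cursors c1@1 c2@3 c3@6, authorship 1.2..3....
After op 3 (move_right): buffer="lxlbolxeuc" (len 10), cursors c1@2 c2@4 c3@7, authorship 1.2..3....
After op 4 (add_cursor(6)): buffer="lxlbolxeuc" (len 10), cursors c1@2 c2@4 c4@6 c3@7, authorship 1.2..3....
After op 5 (insert('j')): buffer="lxjlbjoljxjeuc" (len 14), cursors c1@3 c2@6 c4@9 c3@11, authorship 1.12.2.34.3...
After op 6 (move_right): buffer="lxjlbjoljxjeuc" (len 14), cursors c1@4 c2@7 c4@10 c3@12, authorship 1.12.2.34.3...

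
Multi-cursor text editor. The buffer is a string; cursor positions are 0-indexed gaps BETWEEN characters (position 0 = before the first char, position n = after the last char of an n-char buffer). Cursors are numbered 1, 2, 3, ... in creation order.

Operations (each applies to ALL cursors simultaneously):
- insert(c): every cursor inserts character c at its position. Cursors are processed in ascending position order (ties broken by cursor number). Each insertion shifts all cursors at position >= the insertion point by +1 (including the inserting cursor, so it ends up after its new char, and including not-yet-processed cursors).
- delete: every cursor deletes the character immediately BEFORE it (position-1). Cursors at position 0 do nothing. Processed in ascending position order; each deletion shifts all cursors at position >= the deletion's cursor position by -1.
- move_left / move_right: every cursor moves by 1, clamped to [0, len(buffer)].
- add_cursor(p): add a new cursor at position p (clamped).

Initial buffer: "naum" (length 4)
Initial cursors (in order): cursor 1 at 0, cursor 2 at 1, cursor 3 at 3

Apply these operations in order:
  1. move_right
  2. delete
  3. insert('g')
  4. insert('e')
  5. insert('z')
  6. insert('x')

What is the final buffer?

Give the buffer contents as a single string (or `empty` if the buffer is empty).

After op 1 (move_right): buffer="naum" (len 4), cursors c1@1 c2@2 c3@4, authorship ....
After op 2 (delete): buffer="u" (len 1), cursors c1@0 c2@0 c3@1, authorship .
After op 3 (insert('g')): buffer="ggug" (len 4), cursors c1@2 c2@2 c3@4, authorship 12.3
After op 4 (insert('e')): buffer="ggeeuge" (len 7), cursors c1@4 c2@4 c3@7, authorship 1212.33
After op 5 (insert('z')): buffer="ggeezzugez" (len 10), cursors c1@6 c2@6 c3@10, authorship 121212.333
After op 6 (insert('x')): buffer="ggeezzxxugezx" (len 13), cursors c1@8 c2@8 c3@13, authorship 12121212.3333

Answer: ggeezzxxugezx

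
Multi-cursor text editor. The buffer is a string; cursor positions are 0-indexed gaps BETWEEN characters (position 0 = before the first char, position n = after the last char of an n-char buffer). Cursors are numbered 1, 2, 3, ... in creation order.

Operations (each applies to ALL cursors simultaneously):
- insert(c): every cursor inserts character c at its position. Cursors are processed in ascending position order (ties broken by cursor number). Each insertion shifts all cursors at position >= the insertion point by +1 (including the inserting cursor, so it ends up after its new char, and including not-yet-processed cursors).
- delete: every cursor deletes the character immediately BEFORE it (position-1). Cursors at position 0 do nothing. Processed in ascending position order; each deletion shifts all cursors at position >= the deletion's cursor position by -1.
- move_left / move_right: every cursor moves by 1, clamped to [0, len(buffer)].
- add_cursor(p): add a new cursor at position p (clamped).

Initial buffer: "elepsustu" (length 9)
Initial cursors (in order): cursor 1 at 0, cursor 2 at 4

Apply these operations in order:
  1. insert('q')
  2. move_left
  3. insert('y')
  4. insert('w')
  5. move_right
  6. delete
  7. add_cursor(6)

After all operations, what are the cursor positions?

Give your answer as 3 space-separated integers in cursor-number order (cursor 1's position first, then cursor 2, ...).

After op 1 (insert('q')): buffer="qelepqsustu" (len 11), cursors c1@1 c2@6, authorship 1....2.....
After op 2 (move_left): buffer="qelepqsustu" (len 11), cursors c1@0 c2@5, authorship 1....2.....
After op 3 (insert('y')): buffer="yqelepyqsustu" (len 13), cursors c1@1 c2@7, authorship 11....22.....
After op 4 (insert('w')): buffer="ywqelepywqsustu" (len 15), cursors c1@2 c2@9, authorship 111....222.....
After op 5 (move_right): buffer="ywqelepywqsustu" (len 15), cursors c1@3 c2@10, authorship 111....222.....
After op 6 (delete): buffer="ywelepywsustu" (len 13), cursors c1@2 c2@8, authorship 11....22.....
After op 7 (add_cursor(6)): buffer="ywelepywsustu" (len 13), cursors c1@2 c3@6 c2@8, authorship 11....22.....

Answer: 2 8 6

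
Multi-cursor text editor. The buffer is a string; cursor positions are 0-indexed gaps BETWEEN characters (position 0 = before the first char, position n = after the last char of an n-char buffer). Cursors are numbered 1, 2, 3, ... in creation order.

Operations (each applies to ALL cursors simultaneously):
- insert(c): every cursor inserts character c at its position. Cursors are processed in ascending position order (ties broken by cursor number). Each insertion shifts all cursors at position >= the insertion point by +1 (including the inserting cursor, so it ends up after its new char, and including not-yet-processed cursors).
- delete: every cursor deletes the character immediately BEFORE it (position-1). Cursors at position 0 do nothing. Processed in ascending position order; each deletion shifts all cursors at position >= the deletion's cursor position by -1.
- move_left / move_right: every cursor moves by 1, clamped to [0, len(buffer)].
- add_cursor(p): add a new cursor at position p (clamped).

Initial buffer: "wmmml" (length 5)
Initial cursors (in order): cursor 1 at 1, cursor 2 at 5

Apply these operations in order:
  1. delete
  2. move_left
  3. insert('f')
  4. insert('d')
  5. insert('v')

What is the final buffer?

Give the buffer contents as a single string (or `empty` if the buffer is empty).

After op 1 (delete): buffer="mmm" (len 3), cursors c1@0 c2@3, authorship ...
After op 2 (move_left): buffer="mmm" (len 3), cursors c1@0 c2@2, authorship ...
After op 3 (insert('f')): buffer="fmmfm" (len 5), cursors c1@1 c2@4, authorship 1..2.
After op 4 (insert('d')): buffer="fdmmfdm" (len 7), cursors c1@2 c2@6, authorship 11..22.
After op 5 (insert('v')): buffer="fdvmmfdvm" (len 9), cursors c1@3 c2@8, authorship 111..222.

Answer: fdvmmfdvm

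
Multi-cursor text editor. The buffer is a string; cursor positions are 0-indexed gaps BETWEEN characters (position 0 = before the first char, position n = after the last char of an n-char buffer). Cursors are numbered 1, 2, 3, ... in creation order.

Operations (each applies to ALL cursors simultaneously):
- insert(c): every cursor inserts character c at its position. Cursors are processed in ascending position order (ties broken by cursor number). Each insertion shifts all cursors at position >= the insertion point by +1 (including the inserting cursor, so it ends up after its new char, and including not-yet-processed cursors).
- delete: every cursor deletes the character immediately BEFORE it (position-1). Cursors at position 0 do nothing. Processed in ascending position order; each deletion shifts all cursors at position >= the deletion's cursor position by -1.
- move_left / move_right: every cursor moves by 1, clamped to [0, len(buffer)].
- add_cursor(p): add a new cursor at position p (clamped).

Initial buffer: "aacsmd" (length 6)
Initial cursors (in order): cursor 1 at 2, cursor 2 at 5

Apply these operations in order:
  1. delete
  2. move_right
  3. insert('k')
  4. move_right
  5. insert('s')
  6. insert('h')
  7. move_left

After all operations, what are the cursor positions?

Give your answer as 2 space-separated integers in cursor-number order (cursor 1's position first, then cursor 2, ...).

After op 1 (delete): buffer="acsd" (len 4), cursors c1@1 c2@3, authorship ....
After op 2 (move_right): buffer="acsd" (len 4), cursors c1@2 c2@4, authorship ....
After op 3 (insert('k')): buffer="acksdk" (len 6), cursors c1@3 c2@6, authorship ..1..2
After op 4 (move_right): buffer="acksdk" (len 6), cursors c1@4 c2@6, authorship ..1..2
After op 5 (insert('s')): buffer="ackssdks" (len 8), cursors c1@5 c2@8, authorship ..1.1.22
After op 6 (insert('h')): buffer="acksshdksh" (len 10), cursors c1@6 c2@10, authorship ..1.11.222
After op 7 (move_left): buffer="acksshdksh" (len 10), cursors c1@5 c2@9, authorship ..1.11.222

Answer: 5 9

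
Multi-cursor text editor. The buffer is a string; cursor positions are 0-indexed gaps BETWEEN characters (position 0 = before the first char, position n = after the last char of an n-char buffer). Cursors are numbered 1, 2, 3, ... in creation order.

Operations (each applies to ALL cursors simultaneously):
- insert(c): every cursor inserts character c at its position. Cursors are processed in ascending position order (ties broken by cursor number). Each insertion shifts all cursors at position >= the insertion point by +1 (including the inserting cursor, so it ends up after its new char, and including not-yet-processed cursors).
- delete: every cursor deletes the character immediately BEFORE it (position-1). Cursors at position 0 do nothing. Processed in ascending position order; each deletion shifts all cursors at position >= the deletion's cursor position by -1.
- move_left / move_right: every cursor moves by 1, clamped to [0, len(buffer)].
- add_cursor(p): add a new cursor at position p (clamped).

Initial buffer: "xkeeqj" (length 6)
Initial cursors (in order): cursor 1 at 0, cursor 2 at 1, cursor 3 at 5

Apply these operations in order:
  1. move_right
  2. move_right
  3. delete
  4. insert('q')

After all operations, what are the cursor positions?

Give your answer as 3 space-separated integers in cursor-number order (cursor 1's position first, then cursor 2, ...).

Answer: 3 3 6

Derivation:
After op 1 (move_right): buffer="xkeeqj" (len 6), cursors c1@1 c2@2 c3@6, authorship ......
After op 2 (move_right): buffer="xkeeqj" (len 6), cursors c1@2 c2@3 c3@6, authorship ......
After op 3 (delete): buffer="xeq" (len 3), cursors c1@1 c2@1 c3@3, authorship ...
After op 4 (insert('q')): buffer="xqqeqq" (len 6), cursors c1@3 c2@3 c3@6, authorship .12..3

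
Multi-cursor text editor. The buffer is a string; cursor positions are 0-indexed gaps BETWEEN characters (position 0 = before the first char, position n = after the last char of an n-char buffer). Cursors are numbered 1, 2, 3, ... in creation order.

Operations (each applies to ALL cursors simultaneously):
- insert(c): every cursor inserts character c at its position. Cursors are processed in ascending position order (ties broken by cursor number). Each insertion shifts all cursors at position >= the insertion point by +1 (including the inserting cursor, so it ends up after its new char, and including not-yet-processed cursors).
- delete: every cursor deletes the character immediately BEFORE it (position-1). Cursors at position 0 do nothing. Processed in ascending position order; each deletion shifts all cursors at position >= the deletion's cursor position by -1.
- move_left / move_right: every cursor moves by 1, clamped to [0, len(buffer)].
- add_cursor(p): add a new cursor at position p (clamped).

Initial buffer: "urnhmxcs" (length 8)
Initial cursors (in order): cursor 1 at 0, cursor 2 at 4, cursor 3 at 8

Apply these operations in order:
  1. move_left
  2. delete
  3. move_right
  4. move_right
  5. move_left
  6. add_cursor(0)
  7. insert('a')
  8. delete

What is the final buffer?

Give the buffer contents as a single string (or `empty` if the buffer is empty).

Answer: urhmxs

Derivation:
After op 1 (move_left): buffer="urnhmxcs" (len 8), cursors c1@0 c2@3 c3@7, authorship ........
After op 2 (delete): buffer="urhmxs" (len 6), cursors c1@0 c2@2 c3@5, authorship ......
After op 3 (move_right): buffer="urhmxs" (len 6), cursors c1@1 c2@3 c3@6, authorship ......
After op 4 (move_right): buffer="urhmxs" (len 6), cursors c1@2 c2@4 c3@6, authorship ......
After op 5 (move_left): buffer="urhmxs" (len 6), cursors c1@1 c2@3 c3@5, authorship ......
After op 6 (add_cursor(0)): buffer="urhmxs" (len 6), cursors c4@0 c1@1 c2@3 c3@5, authorship ......
After op 7 (insert('a')): buffer="auarhamxas" (len 10), cursors c4@1 c1@3 c2@6 c3@9, authorship 4.1..2..3.
After op 8 (delete): buffer="urhmxs" (len 6), cursors c4@0 c1@1 c2@3 c3@5, authorship ......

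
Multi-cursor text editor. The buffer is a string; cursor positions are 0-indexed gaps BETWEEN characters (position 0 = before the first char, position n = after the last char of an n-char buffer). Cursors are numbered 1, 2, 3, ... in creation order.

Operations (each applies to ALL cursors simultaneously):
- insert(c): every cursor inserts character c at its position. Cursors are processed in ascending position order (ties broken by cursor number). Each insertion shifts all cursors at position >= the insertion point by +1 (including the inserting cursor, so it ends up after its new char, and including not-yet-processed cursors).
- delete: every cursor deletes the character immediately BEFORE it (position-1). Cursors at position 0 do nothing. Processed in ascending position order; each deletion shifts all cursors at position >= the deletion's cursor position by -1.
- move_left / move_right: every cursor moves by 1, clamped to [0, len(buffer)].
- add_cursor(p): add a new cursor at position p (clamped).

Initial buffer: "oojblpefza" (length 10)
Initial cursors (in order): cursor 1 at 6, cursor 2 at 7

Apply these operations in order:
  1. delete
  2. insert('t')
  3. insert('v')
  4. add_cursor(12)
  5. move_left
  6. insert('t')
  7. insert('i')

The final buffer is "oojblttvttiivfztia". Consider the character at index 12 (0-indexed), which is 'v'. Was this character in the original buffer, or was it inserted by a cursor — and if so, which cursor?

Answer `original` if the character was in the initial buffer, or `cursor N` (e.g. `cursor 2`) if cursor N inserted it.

Answer: cursor 2

Derivation:
After op 1 (delete): buffer="oojblfza" (len 8), cursors c1@5 c2@5, authorship ........
After op 2 (insert('t')): buffer="oojblttfza" (len 10), cursors c1@7 c2@7, authorship .....12...
After op 3 (insert('v')): buffer="oojblttvvfza" (len 12), cursors c1@9 c2@9, authorship .....1212...
After op 4 (add_cursor(12)): buffer="oojblttvvfza" (len 12), cursors c1@9 c2@9 c3@12, authorship .....1212...
After op 5 (move_left): buffer="oojblttvvfza" (len 12), cursors c1@8 c2@8 c3@11, authorship .....1212...
After op 6 (insert('t')): buffer="oojblttvttvfzta" (len 15), cursors c1@10 c2@10 c3@14, authorship .....121122..3.
After op 7 (insert('i')): buffer="oojblttvttiivfztia" (len 18), cursors c1@12 c2@12 c3@17, authorship .....12112122..33.
Authorship (.=original, N=cursor N): . . . . . 1 2 1 1 2 1 2 2 . . 3 3 .
Index 12: author = 2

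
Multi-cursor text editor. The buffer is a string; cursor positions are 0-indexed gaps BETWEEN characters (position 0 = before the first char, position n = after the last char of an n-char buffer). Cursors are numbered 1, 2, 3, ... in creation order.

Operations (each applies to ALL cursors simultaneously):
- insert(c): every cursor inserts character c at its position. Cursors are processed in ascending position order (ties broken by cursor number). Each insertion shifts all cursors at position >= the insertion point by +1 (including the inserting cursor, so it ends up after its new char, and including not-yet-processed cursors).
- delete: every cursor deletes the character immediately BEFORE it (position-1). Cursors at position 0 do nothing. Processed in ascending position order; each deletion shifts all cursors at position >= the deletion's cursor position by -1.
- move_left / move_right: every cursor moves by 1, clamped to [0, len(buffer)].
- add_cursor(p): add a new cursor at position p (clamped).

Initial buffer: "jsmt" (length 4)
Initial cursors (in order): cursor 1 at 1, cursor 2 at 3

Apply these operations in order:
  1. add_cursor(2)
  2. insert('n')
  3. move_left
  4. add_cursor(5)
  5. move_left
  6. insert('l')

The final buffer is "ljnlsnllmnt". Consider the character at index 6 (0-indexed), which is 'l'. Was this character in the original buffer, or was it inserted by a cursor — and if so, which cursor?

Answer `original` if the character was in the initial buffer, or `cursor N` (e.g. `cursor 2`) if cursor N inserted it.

Answer: cursor 2

Derivation:
After op 1 (add_cursor(2)): buffer="jsmt" (len 4), cursors c1@1 c3@2 c2@3, authorship ....
After op 2 (insert('n')): buffer="jnsnmnt" (len 7), cursors c1@2 c3@4 c2@6, authorship .1.3.2.
After op 3 (move_left): buffer="jnsnmnt" (len 7), cursors c1@1 c3@3 c2@5, authorship .1.3.2.
After op 4 (add_cursor(5)): buffer="jnsnmnt" (len 7), cursors c1@1 c3@3 c2@5 c4@5, authorship .1.3.2.
After op 5 (move_left): buffer="jnsnmnt" (len 7), cursors c1@0 c3@2 c2@4 c4@4, authorship .1.3.2.
After op 6 (insert('l')): buffer="ljnlsnllmnt" (len 11), cursors c1@1 c3@4 c2@8 c4@8, authorship 1.13.324.2.
Authorship (.=original, N=cursor N): 1 . 1 3 . 3 2 4 . 2 .
Index 6: author = 2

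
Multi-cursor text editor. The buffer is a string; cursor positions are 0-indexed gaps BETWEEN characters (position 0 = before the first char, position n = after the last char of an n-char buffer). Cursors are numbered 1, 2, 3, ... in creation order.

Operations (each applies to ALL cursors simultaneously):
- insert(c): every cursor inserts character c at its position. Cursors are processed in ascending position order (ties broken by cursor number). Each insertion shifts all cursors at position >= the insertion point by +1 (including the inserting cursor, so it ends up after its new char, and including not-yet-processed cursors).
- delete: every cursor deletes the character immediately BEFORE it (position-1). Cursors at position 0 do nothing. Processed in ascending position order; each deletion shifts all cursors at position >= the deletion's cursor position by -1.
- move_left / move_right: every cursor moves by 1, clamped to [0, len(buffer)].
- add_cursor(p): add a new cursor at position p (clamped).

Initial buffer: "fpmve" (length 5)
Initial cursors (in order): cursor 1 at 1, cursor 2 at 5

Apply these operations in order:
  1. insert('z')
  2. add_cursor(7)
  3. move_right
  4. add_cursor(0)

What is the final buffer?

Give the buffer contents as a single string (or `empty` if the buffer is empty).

After op 1 (insert('z')): buffer="fzpmvez" (len 7), cursors c1@2 c2@7, authorship .1....2
After op 2 (add_cursor(7)): buffer="fzpmvez" (len 7), cursors c1@2 c2@7 c3@7, authorship .1....2
After op 3 (move_right): buffer="fzpmvez" (len 7), cursors c1@3 c2@7 c3@7, authorship .1....2
After op 4 (add_cursor(0)): buffer="fzpmvez" (len 7), cursors c4@0 c1@3 c2@7 c3@7, authorship .1....2

Answer: fzpmvez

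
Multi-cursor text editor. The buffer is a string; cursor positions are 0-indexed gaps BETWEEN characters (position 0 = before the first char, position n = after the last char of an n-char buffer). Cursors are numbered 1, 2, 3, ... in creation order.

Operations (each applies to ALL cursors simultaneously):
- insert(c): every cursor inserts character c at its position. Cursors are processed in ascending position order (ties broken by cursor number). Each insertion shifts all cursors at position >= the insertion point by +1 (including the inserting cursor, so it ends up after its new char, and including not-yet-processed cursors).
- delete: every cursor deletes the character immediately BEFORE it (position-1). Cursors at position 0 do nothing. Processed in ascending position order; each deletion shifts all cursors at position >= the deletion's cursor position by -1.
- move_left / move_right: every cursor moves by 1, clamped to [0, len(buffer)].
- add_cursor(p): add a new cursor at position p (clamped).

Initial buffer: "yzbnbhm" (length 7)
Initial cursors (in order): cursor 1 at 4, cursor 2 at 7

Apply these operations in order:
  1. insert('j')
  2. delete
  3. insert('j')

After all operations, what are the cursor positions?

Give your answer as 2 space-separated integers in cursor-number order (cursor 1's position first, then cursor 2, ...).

After op 1 (insert('j')): buffer="yzbnjbhmj" (len 9), cursors c1@5 c2@9, authorship ....1...2
After op 2 (delete): buffer="yzbnbhm" (len 7), cursors c1@4 c2@7, authorship .......
After op 3 (insert('j')): buffer="yzbnjbhmj" (len 9), cursors c1@5 c2@9, authorship ....1...2

Answer: 5 9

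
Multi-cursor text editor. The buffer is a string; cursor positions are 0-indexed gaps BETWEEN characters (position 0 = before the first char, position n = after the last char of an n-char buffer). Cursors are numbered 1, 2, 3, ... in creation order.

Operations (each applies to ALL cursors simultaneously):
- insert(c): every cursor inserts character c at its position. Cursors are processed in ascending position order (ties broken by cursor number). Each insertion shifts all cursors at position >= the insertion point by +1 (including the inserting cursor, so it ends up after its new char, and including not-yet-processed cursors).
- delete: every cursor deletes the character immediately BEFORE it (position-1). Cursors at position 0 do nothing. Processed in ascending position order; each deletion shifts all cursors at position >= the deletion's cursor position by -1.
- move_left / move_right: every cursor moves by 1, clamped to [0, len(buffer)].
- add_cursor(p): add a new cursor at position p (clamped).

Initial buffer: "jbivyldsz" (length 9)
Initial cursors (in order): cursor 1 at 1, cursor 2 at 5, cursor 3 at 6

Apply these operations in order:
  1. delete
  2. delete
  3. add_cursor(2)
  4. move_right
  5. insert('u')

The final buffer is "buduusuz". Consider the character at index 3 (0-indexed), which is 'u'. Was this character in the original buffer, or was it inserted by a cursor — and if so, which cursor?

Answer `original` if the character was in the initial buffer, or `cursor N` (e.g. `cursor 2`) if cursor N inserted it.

Answer: cursor 2

Derivation:
After op 1 (delete): buffer="bivdsz" (len 6), cursors c1@0 c2@3 c3@3, authorship ......
After op 2 (delete): buffer="bdsz" (len 4), cursors c1@0 c2@1 c3@1, authorship ....
After op 3 (add_cursor(2)): buffer="bdsz" (len 4), cursors c1@0 c2@1 c3@1 c4@2, authorship ....
After op 4 (move_right): buffer="bdsz" (len 4), cursors c1@1 c2@2 c3@2 c4@3, authorship ....
After op 5 (insert('u')): buffer="buduusuz" (len 8), cursors c1@2 c2@5 c3@5 c4@7, authorship .1.23.4.
Authorship (.=original, N=cursor N): . 1 . 2 3 . 4 .
Index 3: author = 2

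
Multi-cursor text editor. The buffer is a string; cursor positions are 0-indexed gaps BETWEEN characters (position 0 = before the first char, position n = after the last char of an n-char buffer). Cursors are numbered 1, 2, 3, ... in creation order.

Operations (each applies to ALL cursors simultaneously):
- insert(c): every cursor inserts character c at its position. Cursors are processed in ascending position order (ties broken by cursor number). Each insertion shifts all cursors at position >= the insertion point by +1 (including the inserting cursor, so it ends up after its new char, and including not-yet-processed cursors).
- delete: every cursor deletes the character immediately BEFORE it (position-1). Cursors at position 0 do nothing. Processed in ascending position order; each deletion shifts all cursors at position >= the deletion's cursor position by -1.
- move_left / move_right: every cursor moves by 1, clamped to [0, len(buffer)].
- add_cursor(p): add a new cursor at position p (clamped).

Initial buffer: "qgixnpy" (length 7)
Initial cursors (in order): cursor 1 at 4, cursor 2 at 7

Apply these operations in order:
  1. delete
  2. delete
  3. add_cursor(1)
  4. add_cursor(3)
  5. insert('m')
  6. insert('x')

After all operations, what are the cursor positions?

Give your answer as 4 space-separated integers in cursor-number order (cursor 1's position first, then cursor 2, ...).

After op 1 (delete): buffer="qginp" (len 5), cursors c1@3 c2@5, authorship .....
After op 2 (delete): buffer="qgn" (len 3), cursors c1@2 c2@3, authorship ...
After op 3 (add_cursor(1)): buffer="qgn" (len 3), cursors c3@1 c1@2 c2@3, authorship ...
After op 4 (add_cursor(3)): buffer="qgn" (len 3), cursors c3@1 c1@2 c2@3 c4@3, authorship ...
After op 5 (insert('m')): buffer="qmgmnmm" (len 7), cursors c3@2 c1@4 c2@7 c4@7, authorship .3.1.24
After op 6 (insert('x')): buffer="qmxgmxnmmxx" (len 11), cursors c3@3 c1@6 c2@11 c4@11, authorship .33.11.2424

Answer: 6 11 3 11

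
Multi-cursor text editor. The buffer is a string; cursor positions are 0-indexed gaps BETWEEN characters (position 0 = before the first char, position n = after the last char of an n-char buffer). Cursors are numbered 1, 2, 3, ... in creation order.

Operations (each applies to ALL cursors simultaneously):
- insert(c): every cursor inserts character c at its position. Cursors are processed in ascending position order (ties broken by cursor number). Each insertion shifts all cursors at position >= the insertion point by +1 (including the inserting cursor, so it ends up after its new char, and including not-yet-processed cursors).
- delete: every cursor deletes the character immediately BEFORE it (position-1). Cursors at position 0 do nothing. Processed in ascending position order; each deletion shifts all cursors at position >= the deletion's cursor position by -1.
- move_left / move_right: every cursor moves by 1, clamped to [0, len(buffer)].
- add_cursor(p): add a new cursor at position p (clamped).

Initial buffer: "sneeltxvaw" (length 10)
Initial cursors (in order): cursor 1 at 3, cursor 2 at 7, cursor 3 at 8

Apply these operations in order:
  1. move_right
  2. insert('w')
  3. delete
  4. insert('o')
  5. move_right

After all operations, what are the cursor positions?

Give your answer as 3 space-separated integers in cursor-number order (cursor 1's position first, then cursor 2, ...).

After op 1 (move_right): buffer="sneeltxvaw" (len 10), cursors c1@4 c2@8 c3@9, authorship ..........
After op 2 (insert('w')): buffer="sneewltxvwaww" (len 13), cursors c1@5 c2@10 c3@12, authorship ....1....2.3.
After op 3 (delete): buffer="sneeltxvaw" (len 10), cursors c1@4 c2@8 c3@9, authorship ..........
After op 4 (insert('o')): buffer="sneeoltxvoaow" (len 13), cursors c1@5 c2@10 c3@12, authorship ....1....2.3.
After op 5 (move_right): buffer="sneeoltxvoaow" (len 13), cursors c1@6 c2@11 c3@13, authorship ....1....2.3.

Answer: 6 11 13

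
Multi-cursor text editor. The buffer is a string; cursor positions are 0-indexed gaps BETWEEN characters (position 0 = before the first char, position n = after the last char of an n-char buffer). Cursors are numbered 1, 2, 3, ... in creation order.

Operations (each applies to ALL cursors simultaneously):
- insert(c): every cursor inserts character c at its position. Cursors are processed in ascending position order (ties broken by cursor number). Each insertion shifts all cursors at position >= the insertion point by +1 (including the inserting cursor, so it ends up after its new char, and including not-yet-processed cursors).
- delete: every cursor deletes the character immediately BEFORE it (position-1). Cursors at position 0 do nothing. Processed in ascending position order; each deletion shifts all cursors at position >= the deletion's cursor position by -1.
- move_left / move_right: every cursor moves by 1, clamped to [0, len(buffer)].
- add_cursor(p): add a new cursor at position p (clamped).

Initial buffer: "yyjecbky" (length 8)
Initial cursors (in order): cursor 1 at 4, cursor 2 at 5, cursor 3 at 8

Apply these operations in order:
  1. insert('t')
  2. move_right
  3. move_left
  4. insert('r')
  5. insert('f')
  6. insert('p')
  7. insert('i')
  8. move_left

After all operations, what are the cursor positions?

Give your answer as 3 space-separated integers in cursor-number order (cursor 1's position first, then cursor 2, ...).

Answer: 8 14 21

Derivation:
After op 1 (insert('t')): buffer="yyjetctbkyt" (len 11), cursors c1@5 c2@7 c3@11, authorship ....1.2...3
After op 2 (move_right): buffer="yyjetctbkyt" (len 11), cursors c1@6 c2@8 c3@11, authorship ....1.2...3
After op 3 (move_left): buffer="yyjetctbkyt" (len 11), cursors c1@5 c2@7 c3@10, authorship ....1.2...3
After op 4 (insert('r')): buffer="yyjetrctrbkyrt" (len 14), cursors c1@6 c2@9 c3@13, authorship ....11.22...33
After op 5 (insert('f')): buffer="yyjetrfctrfbkyrft" (len 17), cursors c1@7 c2@11 c3@16, authorship ....111.222...333
After op 6 (insert('p')): buffer="yyjetrfpctrfpbkyrfpt" (len 20), cursors c1@8 c2@13 c3@19, authorship ....1111.2222...3333
After op 7 (insert('i')): buffer="yyjetrfpictrfpibkyrfpit" (len 23), cursors c1@9 c2@15 c3@22, authorship ....11111.22222...33333
After op 8 (move_left): buffer="yyjetrfpictrfpibkyrfpit" (len 23), cursors c1@8 c2@14 c3@21, authorship ....11111.22222...33333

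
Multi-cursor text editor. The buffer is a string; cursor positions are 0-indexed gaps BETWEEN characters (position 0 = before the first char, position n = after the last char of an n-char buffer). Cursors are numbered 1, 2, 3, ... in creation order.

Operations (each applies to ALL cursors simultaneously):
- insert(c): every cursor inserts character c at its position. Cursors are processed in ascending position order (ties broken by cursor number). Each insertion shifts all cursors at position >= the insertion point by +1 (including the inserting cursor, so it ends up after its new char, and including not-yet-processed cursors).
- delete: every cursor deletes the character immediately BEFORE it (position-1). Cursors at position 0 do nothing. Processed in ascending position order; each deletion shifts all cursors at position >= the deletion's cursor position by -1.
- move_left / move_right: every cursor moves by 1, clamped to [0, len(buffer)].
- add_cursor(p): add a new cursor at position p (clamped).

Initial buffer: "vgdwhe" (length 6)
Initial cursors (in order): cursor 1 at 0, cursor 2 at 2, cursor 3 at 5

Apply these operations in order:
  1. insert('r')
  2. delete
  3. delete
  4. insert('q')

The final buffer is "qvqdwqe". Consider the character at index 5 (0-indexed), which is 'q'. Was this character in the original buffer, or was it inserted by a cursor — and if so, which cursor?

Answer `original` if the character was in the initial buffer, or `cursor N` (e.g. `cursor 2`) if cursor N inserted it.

After op 1 (insert('r')): buffer="rvgrdwhre" (len 9), cursors c1@1 c2@4 c3@8, authorship 1..2...3.
After op 2 (delete): buffer="vgdwhe" (len 6), cursors c1@0 c2@2 c3@5, authorship ......
After op 3 (delete): buffer="vdwe" (len 4), cursors c1@0 c2@1 c3@3, authorship ....
After op 4 (insert('q')): buffer="qvqdwqe" (len 7), cursors c1@1 c2@3 c3@6, authorship 1.2..3.
Authorship (.=original, N=cursor N): 1 . 2 . . 3 .
Index 5: author = 3

Answer: cursor 3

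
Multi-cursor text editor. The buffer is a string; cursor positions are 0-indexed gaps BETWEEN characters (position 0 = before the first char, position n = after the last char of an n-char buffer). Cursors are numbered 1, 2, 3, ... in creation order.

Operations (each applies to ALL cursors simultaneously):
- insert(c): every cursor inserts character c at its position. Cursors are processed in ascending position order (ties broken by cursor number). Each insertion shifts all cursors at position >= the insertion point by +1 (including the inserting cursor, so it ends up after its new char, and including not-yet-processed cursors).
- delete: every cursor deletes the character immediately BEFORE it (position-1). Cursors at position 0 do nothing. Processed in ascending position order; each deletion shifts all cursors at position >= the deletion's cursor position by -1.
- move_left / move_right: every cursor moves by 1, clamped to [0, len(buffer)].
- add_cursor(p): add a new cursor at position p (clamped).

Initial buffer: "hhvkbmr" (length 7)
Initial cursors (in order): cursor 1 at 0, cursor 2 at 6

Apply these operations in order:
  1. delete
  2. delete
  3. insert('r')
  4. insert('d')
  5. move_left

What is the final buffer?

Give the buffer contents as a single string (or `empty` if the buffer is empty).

After op 1 (delete): buffer="hhvkbr" (len 6), cursors c1@0 c2@5, authorship ......
After op 2 (delete): buffer="hhvkr" (len 5), cursors c1@0 c2@4, authorship .....
After op 3 (insert('r')): buffer="rhhvkrr" (len 7), cursors c1@1 c2@6, authorship 1....2.
After op 4 (insert('d')): buffer="rdhhvkrdr" (len 9), cursors c1@2 c2@8, authorship 11....22.
After op 5 (move_left): buffer="rdhhvkrdr" (len 9), cursors c1@1 c2@7, authorship 11....22.

Answer: rdhhvkrdr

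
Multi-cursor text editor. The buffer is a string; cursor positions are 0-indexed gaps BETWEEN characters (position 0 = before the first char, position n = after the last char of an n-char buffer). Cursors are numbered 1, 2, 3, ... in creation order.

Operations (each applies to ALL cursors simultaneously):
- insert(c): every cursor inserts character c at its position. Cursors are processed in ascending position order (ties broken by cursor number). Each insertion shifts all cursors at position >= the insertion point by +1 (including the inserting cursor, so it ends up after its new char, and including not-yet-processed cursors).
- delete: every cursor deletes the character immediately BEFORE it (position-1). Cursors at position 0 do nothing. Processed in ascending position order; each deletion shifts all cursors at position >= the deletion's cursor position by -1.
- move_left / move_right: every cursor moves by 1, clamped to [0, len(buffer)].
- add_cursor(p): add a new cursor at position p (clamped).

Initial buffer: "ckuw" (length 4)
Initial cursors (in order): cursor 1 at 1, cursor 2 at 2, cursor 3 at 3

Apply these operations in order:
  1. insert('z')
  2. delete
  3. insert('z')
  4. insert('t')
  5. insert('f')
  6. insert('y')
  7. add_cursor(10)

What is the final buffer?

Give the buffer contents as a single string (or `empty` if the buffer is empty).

Answer: cztfykztfyuztfyw

Derivation:
After op 1 (insert('z')): buffer="czkzuzw" (len 7), cursors c1@2 c2@4 c3@6, authorship .1.2.3.
After op 2 (delete): buffer="ckuw" (len 4), cursors c1@1 c2@2 c3@3, authorship ....
After op 3 (insert('z')): buffer="czkzuzw" (len 7), cursors c1@2 c2@4 c3@6, authorship .1.2.3.
After op 4 (insert('t')): buffer="cztkztuztw" (len 10), cursors c1@3 c2@6 c3@9, authorship .11.22.33.
After op 5 (insert('f')): buffer="cztfkztfuztfw" (len 13), cursors c1@4 c2@8 c3@12, authorship .111.222.333.
After op 6 (insert('y')): buffer="cztfykztfyuztfyw" (len 16), cursors c1@5 c2@10 c3@15, authorship .1111.2222.3333.
After op 7 (add_cursor(10)): buffer="cztfykztfyuztfyw" (len 16), cursors c1@5 c2@10 c4@10 c3@15, authorship .1111.2222.3333.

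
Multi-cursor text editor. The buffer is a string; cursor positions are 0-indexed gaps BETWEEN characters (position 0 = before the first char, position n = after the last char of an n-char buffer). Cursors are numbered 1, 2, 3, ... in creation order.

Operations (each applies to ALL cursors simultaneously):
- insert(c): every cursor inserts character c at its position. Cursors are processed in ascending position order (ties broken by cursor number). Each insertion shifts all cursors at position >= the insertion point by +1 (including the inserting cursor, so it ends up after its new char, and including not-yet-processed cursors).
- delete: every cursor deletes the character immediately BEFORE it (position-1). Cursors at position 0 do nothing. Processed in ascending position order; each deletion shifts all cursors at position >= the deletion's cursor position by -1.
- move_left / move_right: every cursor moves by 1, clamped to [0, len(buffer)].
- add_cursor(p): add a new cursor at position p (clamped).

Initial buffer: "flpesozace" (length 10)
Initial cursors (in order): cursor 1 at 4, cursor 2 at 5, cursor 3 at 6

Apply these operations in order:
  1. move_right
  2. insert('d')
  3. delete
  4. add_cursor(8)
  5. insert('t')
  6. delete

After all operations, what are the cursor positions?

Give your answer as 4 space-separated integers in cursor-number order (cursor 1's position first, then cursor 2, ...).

After op 1 (move_right): buffer="flpesozace" (len 10), cursors c1@5 c2@6 c3@7, authorship ..........
After op 2 (insert('d')): buffer="flpesdodzdace" (len 13), cursors c1@6 c2@8 c3@10, authorship .....1.2.3...
After op 3 (delete): buffer="flpesozace" (len 10), cursors c1@5 c2@6 c3@7, authorship ..........
After op 4 (add_cursor(8)): buffer="flpesozace" (len 10), cursors c1@5 c2@6 c3@7 c4@8, authorship ..........
After op 5 (insert('t')): buffer="flpestotztatce" (len 14), cursors c1@6 c2@8 c3@10 c4@12, authorship .....1.2.3.4..
After op 6 (delete): buffer="flpesozace" (len 10), cursors c1@5 c2@6 c3@7 c4@8, authorship ..........

Answer: 5 6 7 8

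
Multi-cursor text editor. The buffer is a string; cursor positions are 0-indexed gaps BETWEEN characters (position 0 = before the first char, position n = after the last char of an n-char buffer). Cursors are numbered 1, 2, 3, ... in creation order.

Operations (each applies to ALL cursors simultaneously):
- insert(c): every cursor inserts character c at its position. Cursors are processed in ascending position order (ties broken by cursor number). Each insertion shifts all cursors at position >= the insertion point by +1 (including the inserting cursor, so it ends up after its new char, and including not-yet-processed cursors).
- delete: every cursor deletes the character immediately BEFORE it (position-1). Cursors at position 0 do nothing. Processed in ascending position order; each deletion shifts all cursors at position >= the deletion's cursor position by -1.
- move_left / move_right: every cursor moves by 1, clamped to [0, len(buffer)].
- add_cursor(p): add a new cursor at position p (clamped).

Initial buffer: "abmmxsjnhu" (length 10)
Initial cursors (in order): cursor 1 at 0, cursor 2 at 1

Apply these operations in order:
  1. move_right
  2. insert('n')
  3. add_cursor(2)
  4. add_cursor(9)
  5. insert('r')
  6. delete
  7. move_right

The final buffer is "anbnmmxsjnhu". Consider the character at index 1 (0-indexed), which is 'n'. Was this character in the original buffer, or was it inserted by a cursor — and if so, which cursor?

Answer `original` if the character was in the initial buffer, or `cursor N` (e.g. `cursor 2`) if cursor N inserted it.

Answer: cursor 1

Derivation:
After op 1 (move_right): buffer="abmmxsjnhu" (len 10), cursors c1@1 c2@2, authorship ..........
After op 2 (insert('n')): buffer="anbnmmxsjnhu" (len 12), cursors c1@2 c2@4, authorship .1.2........
After op 3 (add_cursor(2)): buffer="anbnmmxsjnhu" (len 12), cursors c1@2 c3@2 c2@4, authorship .1.2........
After op 4 (add_cursor(9)): buffer="anbnmmxsjnhu" (len 12), cursors c1@2 c3@2 c2@4 c4@9, authorship .1.2........
After op 5 (insert('r')): buffer="anrrbnrmmxsjrnhu" (len 16), cursors c1@4 c3@4 c2@7 c4@13, authorship .113.22.....4...
After op 6 (delete): buffer="anbnmmxsjnhu" (len 12), cursors c1@2 c3@2 c2@4 c4@9, authorship .1.2........
After op 7 (move_right): buffer="anbnmmxsjnhu" (len 12), cursors c1@3 c3@3 c2@5 c4@10, authorship .1.2........
Authorship (.=original, N=cursor N): . 1 . 2 . . . . . . . .
Index 1: author = 1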